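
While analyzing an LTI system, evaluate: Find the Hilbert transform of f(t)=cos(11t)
The Hilbert transform shifts each frequency component by -pi/2.
H{cos(wt)} = sin(wt)
With w = 11: H{cos(11t)} = sin(11t)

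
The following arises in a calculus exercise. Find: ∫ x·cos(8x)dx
By parts: u = x, dv = cos(8x) dx
du = dx, v = sin(8x)/8
= x·sin(8x)/8 + cos(8x)/8² + C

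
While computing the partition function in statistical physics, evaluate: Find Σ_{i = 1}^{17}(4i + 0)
= 4·Σ i+0·17 = 4·153+0 = 612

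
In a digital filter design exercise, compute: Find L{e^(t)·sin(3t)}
First shifting: L{e^(at)f(t)}=F(s-a)
L{sin(3t)}=3/(s² + 9)
Shift: 3/((s-1)² + 9)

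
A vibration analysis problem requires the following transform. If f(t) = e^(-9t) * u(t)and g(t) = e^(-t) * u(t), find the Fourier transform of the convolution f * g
By the convolution theorem: F{f * g} = F(omega) * G(omega)
F(omega) = 1/(9 + j * omega), G(omega) = 1/(1 + j * omega)
F{f * g} = 1/((9 + j * omega)(1 + j * omega))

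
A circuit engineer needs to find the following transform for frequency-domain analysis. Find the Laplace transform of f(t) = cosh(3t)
L{cosh(at)}=s/(s²-a²)
L{cosh(3t)}=s/(s²-9)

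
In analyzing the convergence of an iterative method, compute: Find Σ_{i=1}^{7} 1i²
=1·n(n + 1)(2n + 1)/6=1·7·8·15/6=140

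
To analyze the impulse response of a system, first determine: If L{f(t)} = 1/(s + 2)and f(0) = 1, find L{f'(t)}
L{f'(t)}=s·F(s) - f(0)=s/(s+2)-1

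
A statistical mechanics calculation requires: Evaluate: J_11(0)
J_n(0) = 0 for all n > 0 (Bessel function of first kind)
J_11(0) = 0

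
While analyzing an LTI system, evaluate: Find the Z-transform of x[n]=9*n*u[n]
Z{n*u[n]}=z/(z-1)^2
By linearity: Z{9*n*u[n]}=9z/(z-1)^2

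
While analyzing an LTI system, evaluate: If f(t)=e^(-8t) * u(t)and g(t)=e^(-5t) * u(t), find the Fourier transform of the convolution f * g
By the convolution theorem: F{f * g}=F(omega) * G(omega)
F(omega)=1/(8 + j * omega), G(omega)=1/(5 + j * omega)
F{f * g}=1/((8 + j * omega)(5 + j * omega))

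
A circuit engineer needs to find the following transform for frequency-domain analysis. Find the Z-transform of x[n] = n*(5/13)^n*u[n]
Using the property Z{n * a^n * u[n]}=az/(z-a)^2
With a=5/13: X(z)=(5/13)z/(z - 5/13)^2, |z| > 5/13

Answer: (5/13)z/(z - 5/13)^2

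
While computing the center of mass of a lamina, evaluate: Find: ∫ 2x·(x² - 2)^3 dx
Let u=x² - 2, du=2x dx
∫ u^3 du=u^4/4 + C

Answer: (x² - 2)^4/4 + C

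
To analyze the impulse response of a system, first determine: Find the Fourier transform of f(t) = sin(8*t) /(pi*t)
sin(W*t)/(pi*t)=(W/pi)*sinc(W*t/pi) is the impulse response of the ideal low-pass filter with cutoff W (here W=8).
Its Fourier transform is a rectangular function:
F(omega)=1 for |omega| < 8, 0 otherwise

Answer: rect(omega/16) [i.e., 1 for |omega| < 8, 0 otherwise]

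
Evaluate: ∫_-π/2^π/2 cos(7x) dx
Antiderivative: sin(7x)/7
Evaluate at bounds: [sin(7·π/2)/7] - [sin(7·-π/2)/7]
= ((-1) - (1))/7 = -2/7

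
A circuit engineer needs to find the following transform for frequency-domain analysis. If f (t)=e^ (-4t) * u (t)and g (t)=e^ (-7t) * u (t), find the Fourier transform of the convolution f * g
By the convolution theorem: F{f * g}=F(omega) * G(omega)
F(omega)=1/(4+j * omega), G(omega)=1/(7+j * omega)
F{f * g}=1/((4+j * omega)(7+j * omega))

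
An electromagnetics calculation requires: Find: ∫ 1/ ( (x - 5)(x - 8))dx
Partial fractions: 1/((x-5)(x-8)) = A/(x-5)+B/(x-8)
A = -1/3, B = 1/3
∫ [-1/3· 1/(x-5)+1/3· 1/(x-8)] dx
= (1/3)[ln|x-8| - ln|x-5|]+C

Answer: (1/3)·ln|(x-8)/(x-5)|+C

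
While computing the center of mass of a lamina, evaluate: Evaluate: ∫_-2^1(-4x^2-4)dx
Step 1: Find antiderivative F(x) = (-4/3)x^3-4x
Step 2: F(1) - F(-2) = -16/3 - (56/3) = -24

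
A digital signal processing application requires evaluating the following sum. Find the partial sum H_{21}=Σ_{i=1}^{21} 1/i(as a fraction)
H_21=1 + 1/2 + 1/3 + ... + 1/21
=18858053/5173168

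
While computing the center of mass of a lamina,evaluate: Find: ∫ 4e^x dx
Since d/dx[e^x] = + e^x, we get 4e^x + C

Answer: 4e^x + C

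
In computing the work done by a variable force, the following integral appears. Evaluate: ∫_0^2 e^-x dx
Antiderivative: -e^-x
Evaluate: -(e^-2 - 1)

Answer: (e^-2 - 1)/(-1)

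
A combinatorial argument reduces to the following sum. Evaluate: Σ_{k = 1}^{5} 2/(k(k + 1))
Partial fractions: 2/(k(k+1)) = 2/k - 2/(k+1)
Telescoping sum: 2(1-1/6) = 2·5/6

Answer: 5/3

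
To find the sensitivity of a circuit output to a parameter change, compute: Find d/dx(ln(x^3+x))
Chain rule: d/dx[ln(u)] = u'/u where u = x^3+x
u' = 3x^2+1

Answer: (3x^2+1)/(x^3+x)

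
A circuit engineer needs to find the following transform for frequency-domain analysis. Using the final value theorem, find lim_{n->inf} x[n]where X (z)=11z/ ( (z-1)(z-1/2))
Final value theorem: lim x[n]=lim_{z->1} (z-1) * X(z)
(z-1) * X(z)=11z/(z-1/2)
As z->1: 11/(1-1/2)=11/(1/2)=22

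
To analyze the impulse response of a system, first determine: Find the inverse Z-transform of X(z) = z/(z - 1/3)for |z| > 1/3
Standard pair: z/(z-a) <-> a^n*u[n] for causal signals
With a = 1/3: x[n] = (1/3)^n*u[n]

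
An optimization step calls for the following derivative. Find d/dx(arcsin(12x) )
d/dx[arcsin(u)]=u'/√(1-u²), u=12x, u'=12

Answer: 12/√(1-144x²)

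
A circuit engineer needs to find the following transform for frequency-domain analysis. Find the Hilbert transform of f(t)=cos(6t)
The Hilbert transform shifts each frequency component by -pi/2.
H{cos(wt)}=sin(wt)
With w=6: H{cos(6t)}=sin(6t)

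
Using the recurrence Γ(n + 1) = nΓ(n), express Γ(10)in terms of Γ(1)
Γ(10)=9Γ(9)=9·8Γ(8)=...=9!·Γ(1)=362880·Γ(1)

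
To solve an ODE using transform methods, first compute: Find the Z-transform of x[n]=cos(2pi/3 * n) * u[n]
Z{cos(w0 * n) * u[n]}=z(z - cos(w0))/(z^2-2z * cos(w0)+1)
With w0=2pi/3: X(z)=z(z - cos(2pi/3))/(z^2-2z * cos(2pi/3)+1)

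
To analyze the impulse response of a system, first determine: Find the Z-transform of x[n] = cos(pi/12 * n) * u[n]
Z{cos(w0*n)*u[n]}=z(z - cos(w0))/(z^2-2z*cos(w0)+1)
With w0=pi/12: X(z)=z(z - cos(pi/12))/(z^2-2z*cos(pi/12)+1)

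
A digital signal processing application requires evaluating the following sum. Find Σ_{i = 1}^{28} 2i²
=2·n(n + 1)(2n + 1)/6=2·28·29·57/6=15428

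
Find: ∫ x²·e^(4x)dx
Integration by parts twice:
First: u = x², dv = e^(4x) dx => x²e^(4x)/4 - (2/4)∫ xe^(4x) dx
Second (∫ xe^(4x) dx): xe^(4x)/4 - e^(4x)/16
Combining: e^(4x)(x²/4-2x/16+2/64)+C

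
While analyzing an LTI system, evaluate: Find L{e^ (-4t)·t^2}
First shifting: L{e^(at)f(t)} = F(s-a)
L{t^2} = 2/s^3
Shift s → s + 4: 2/(s + 4)^3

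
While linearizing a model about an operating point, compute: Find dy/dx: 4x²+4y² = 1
Differentiate: 8x+8y·(dy/dx) = 0
dy/dx = -8x/(8y) = -1·(x/y)

Answer: dy/dx = -1·(x/y)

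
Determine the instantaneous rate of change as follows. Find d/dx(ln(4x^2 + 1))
Chain rule: d/dx[ln(u)]=u'/u where u=4x^2+1
u'=8x

Answer: (8x)/(4x^2+1)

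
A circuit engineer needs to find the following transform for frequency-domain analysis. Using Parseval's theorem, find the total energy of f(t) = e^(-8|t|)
Parseval's theorem: E = integral |f(t)|^2 dt = (1/2pi) integral |F(omega)|^2 domega
E = integral_{-inf}^{inf} e^(-16|t|) dt = 2*integral_0^inf e^(-16t) dt = 2/(2*8) = 1/8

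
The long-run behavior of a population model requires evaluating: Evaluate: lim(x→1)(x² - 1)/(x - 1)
Factor: (x² - 1) = (x-1)(x+1)
Cancel (x-1): lim(x→1) (x+1) = 2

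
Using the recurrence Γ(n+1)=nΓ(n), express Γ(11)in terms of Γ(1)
Γ(11) = 10Γ(10) = 10·9Γ(9) = ... = 10!·Γ(1) = 3628800·Γ(1)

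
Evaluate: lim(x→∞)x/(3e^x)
Apply L'Hôpital 1 times (∞/∞ each time):
Eventually get 1!/(3e^x) → 0

Answer: 0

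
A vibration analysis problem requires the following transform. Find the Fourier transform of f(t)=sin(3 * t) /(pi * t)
sin(W * t)/(pi * t) = (W/pi) * sinc(W * t/pi) is the impulse response of the ideal low-pass filter with cutoff W (here W = 3).
Its Fourier transform is a rectangular function:
F(omega) = 1 for |omega| < 3, 0 otherwise

Answer: rect(omega/6) [i.e., 1 for |omega| < 3, 0 otherwise]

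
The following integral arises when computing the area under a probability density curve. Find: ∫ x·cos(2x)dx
By parts: u=x, dv=cos(2x) dx
du=dx, v=sin(2x)/2
=x·sin(2x)/2 + cos(2x)/2² + C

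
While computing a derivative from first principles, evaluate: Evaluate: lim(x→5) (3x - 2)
Polynomial is continuous, so substitute x=5:
3·5-2=13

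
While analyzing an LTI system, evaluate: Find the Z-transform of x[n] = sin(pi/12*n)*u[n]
Z{sin(w0*n)*u[n]} = z*sin(w0)/(z^2-2z*cos(w0)+1)
With w0 = pi/12: X(z) = z*sin(pi/12)/(z^2-2z*cos(pi/12)+1)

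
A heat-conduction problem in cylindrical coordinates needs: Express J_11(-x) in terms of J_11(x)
For integer n: J_n(-x)=(-1)^n J_n(x)
With n=11: J_11(-x)=(-1)^11 J_11(x)=-J_11(x)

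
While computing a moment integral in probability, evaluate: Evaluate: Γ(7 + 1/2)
Γ(n + 1/2)=(2n)!√π/(4^n·n!)
=87178291200√π/(16384·5040)=(135135/128)·√π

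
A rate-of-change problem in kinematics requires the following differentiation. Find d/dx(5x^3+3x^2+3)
Power rule: d/dx(ax^n)=n·a·x^(n-1)
Term by term: 15·x^2+6·x

Answer: 15x^2+6x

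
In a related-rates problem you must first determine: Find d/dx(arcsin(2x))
d/dx[arcsin(u)] = u'/√(1-u²), u = 2x, u' = 2

Answer: 2/√(1 - 4x²)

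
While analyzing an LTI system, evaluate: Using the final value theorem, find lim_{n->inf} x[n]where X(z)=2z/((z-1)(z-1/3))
Final value theorem: lim x[n] = lim_{z->1} (z-1) * X(z)
(z-1) * X(z) = 2z/(z-1/3)
As z->1: 2/(1 - 1/3) = 2/(2/3) = 3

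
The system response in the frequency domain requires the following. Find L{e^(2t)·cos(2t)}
First shifting: L{e^(at)f(t)} = F(s-a)
L{cos(2t)} = s/(s²+4)
Shift: (s-2)/((s-2)²+4)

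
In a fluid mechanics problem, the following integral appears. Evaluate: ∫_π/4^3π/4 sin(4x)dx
Antiderivative: -cos(4x)/4
Evaluate at bounds: [-cos(4·3π/4)/4] - [-cos(4·π/4)/4]
=(-(-1)+(-1))/4=0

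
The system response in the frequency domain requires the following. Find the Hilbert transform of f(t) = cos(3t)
The Hilbert transform shifts each frequency component by -pi/2.
H{cos(wt)} = sin(wt)
With w = 3: H{cos(3t)} = sin(3t)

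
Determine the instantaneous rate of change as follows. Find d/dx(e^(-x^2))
Chain rule: d/dx[e^u]=e^u · u' where u=-x^2
u'=-2x

Answer: -2x·e^(-x^2)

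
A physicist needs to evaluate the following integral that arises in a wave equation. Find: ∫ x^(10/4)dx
Power rule: ∫ x^(5/2) dx=x^(7/2)/(7/2) + C

Answer: (2/7)·x^(7/2) + C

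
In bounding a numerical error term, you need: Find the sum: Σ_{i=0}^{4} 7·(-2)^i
Geometric series: S = a(1 - r^n)/(1 - r)
a = 7, r = -2, n = 5
S = 7(1+32)/3 = 77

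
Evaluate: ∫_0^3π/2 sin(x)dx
Antiderivative: -cos(x)
Evaluate at bounds: [-cos(1·3π/2)/1] - [-cos(1·0)/1]
= (-(0)+(1))/1 = 1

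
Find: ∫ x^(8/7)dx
Power rule: ∫ x^(8/7) dx=x^(15/7)/(15/7)+C

Answer: (7/15)·x^(15/7)+C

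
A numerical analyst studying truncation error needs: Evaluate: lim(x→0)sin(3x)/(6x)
L'Hôpital (0/0): lim 3cos(3x)/6 = 3/6

Answer: 1/2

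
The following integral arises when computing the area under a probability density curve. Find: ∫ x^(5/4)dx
Power rule: ∫ x^(5/4) dx = x^(9/4)/(9/4) + C

Answer: (4/9)·x^(9/4) + C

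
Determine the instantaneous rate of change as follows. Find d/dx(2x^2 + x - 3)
Power rule: d/dx(ax^n) = n·a·x^(n-1)
Term by term: 4·x + 1

Answer: 4x + 1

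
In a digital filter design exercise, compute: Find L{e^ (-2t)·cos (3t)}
First shifting: L{e^(at)f(t)}=F(s-a)
L{cos(3t)}=s/(s²+9)
Shift: (s+2)/((s+2)²+9)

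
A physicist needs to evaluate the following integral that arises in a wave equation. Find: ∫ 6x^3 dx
Using power rule: ∫ 6x^3 dx = 6/4 x^4 + C = (3/2)x^4 + C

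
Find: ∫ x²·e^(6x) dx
Integration by parts twice:
First: u=x², dv=e^(6x) dx => x²e^(6x)/6 - (2/6)∫ xe^(6x) dx
Second (∫ xe^(6x) dx): xe^(6x)/6 - e^(6x)/36
Combining: e^(6x)(x²/6-2x/36+2/216)+C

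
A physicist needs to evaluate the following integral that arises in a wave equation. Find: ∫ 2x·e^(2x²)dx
Let u=2x², du=4x dx
∫ (1/2)e^u du=e^u/2+C

Answer: e^(2x²)/2+C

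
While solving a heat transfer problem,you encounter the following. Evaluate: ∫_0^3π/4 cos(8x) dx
Antiderivative: sin(8x)/8
Evaluate at bounds: [sin(8·3π/4)/8] - [sin(8·0)/8]
= ((0) - (0))/8 = 0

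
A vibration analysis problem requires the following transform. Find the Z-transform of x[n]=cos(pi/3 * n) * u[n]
Z{cos(w0 * n) * u[n]} = z(z - cos(w0))/(z^2-2z * cos(w0)+1)
With w0 = pi/3: X(z) = z(z - cos(pi/3))/(z^2-2z * cos(pi/3)+1)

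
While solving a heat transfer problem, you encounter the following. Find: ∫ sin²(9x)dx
Using identity sin²(u)=(1 - cos(2u))/2:
∫ (1 - cos(18x))/2 dx=x/2 - sin(18x)/36 + C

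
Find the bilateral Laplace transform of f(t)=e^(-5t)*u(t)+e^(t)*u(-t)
For e^(-5t) * u(t): L=1/(s + 5), Re(s) > -5
For e^(t) * u(-t): L=-1/(s-1), Re(s) < 1
Combined: F(s)=1/(s + 5) - 1/(s-1), -5 < Re(s) < 1

Answer: 1/(s + 5) - 1/(s-1), ROC: -5 < Re(s) < 1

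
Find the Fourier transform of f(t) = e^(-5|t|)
Using the standard pair: F{e^(-a|t|)}=2a/(a^2 + omega^2)
With a=5: F(omega)=10/(25 + omega^2)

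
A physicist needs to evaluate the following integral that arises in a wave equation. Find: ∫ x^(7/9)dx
Power rule: ∫ x^(7/9) dx=x^(16/9)/(16/9)+C

Answer: (9/16)·x^(16/9)+C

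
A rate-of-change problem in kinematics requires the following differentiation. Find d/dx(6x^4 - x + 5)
Power rule: d/dx(ax^n) = n·a·x^(n-1)
Term by term: 24·x^3-1

Answer: 24x^3-1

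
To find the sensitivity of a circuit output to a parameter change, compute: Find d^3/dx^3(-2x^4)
Apply power rule 3 times:
d^1: -8x^3
d^2: -24x^2
d^3: -48x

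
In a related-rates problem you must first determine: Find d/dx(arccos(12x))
d/dx[arccos(u)] = -u'/√(1-u²), u = 12x, u' = 12

Answer: -12/√(1 - 144x²)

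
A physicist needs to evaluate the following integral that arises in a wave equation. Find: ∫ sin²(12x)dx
Using identity sin²(u) = (1 - cos(2u))/2:
∫ (1 - cos(24x))/2 dx = x/2 - sin(24x)/48+C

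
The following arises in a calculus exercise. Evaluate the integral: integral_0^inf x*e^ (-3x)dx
This is a Gamma integral. Substitute u = 3x (du = 3 dx):
integral_0^inf x * e^(-3x) dx = (1/3^2) integral_0^inf u^1 * e^(-u) du
= Gamma(2)/3^2 = 1!/3^2 = 1/9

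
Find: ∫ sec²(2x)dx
Since d/dx[tan(2x)] = 2sec²(2x), integral = tan(2x)/2 + C

Answer: (1/2)tan(2x) + C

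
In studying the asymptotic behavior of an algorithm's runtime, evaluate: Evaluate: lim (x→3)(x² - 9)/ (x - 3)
Factor: (x² - 9)=(x-3)(x + 3)
Cancel (x-3): lim(x→3) (x + 3)=6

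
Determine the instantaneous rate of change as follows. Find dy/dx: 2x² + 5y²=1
Differentiate: 4x + 10y·(dy/dx)=0
dy/dx=-4x/(10y)=-(2/5)·(x/y)

Answer: dy/dx=-(2/5)·(x/y)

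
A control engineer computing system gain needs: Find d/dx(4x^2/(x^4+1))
Quotient rule: (f/g)'=(f'g - fg')/g²
f=4x^2, f'=8x
g=x^4 + 1, g'=4x^3

Answer: (8x·(x^4 + 1) - 16x^5)/(x^4 + 1)²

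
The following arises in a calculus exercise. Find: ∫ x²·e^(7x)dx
Integration by parts twice:
First: u=x², dv=e^(7x) dx => x²e^(7x)/7 - (2/7)∫ xe^(7x) dx
Second (∫ xe^(7x) dx): xe^(7x)/7 - e^(7x)/49
Combining: e^(7x)(x²/7 - 2x/49 + 2/343) + C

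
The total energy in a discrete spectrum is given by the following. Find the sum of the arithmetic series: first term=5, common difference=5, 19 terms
Last term: a_n=5 + (19 - 1)·5=95
Sum=n(a_1 + a_n)/2=19(5 + 95)/2=950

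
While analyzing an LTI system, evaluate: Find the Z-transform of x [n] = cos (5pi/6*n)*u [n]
Z{cos(w0 * n) * u[n]}=z(z - cos(w0))/(z^2-2z * cos(w0)+1)
With w0=5pi/6: X(z)=z(z - cos(5pi/6))/(z^2-2z * cos(5pi/6)+1)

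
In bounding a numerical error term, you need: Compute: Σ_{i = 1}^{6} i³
Using formula: Σ i^3 = [n(n+1)/2]² = [6·7/2]² = 441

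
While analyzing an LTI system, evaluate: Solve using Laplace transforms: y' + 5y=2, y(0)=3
Take L of both sides: sY(s) - 3 + 5Y(s) = 2/s
Y(s)(s + 5) = 2/s + 3
Y(s) = 2/(s(s + 5)) + 3/(s + 5)
Partial fractions: 2/(s(s + 5)) = (2/5)/s - (2/5)/(s + 5)
So Y(s) = (2/5)/s + (13/5)/(s + 5)
Inverse transform (L^(-1){1/s} = 1, L^(-1){1/(s + 5)} = e^(-5t)):

Answer: y(t) = 2/5 + (13/5)·e^(-5t)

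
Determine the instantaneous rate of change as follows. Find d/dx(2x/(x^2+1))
Quotient rule: (f/g)' = (f'g - fg')/g²
f = 2x, f' = 2
g = x^2 + 1, g' = 2x

Answer: (2·(x^2 + 1) - 4x^2)/(x^2 + 1)²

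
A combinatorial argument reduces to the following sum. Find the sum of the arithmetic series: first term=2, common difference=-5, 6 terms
Last term: a_n=2 + (6 - 1)·-5=-23
Sum=n(a_1 + a_n)/2=6(2 + (-23))/2=-63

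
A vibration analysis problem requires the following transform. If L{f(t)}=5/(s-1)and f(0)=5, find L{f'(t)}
L{f'(t)}=s·F(s) - f(0)=5s/(s-1)-5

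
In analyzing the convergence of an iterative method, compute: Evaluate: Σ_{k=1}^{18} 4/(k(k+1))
Partial fractions: 4/(k(k+1)) = 4/k - 4/(k+1)
Telescoping sum: 4(1-1/19) = 4·18/19

Answer: 72/19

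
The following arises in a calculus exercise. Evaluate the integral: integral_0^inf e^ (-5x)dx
integral_0^inf e^(-5x) dx = [-1/5*e^(-5x)]_0^inf
= 0 - (-1/5) = 1/5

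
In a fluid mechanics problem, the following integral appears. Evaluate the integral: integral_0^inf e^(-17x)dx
integral_0^inf e^(-17x) dx = [-1/17*e^(-17x)]_0^inf
= 0 - (-1/17) = 1/17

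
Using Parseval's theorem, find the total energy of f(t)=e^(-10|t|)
Parseval's theorem: E=integral |f(t)|^2 dt=(1/2pi) integral |F(omega)|^2 domega
E=integral_{-inf}^{inf} e^(-20|t|) dt=2 * integral_0^inf e^(-20t) dt=2/(2 * 10)=1/10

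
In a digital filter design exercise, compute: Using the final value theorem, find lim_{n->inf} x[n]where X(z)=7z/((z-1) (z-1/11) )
Final value theorem: lim x[n]=lim_{z->1} (z-1)*X(z)
(z-1)*X(z)=7z/(z-1/11)
As z->1: 7/(1 - 1/11)=7/(10/11)=77/10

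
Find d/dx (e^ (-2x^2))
Chain rule: d/dx[e^u]=e^u · u' where u=-2x^2
u'=-4x

Answer: -4x·e^(-2x^2)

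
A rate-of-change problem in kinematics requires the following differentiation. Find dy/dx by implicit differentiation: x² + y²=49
Differentiate both sides: 2x + 2y·(dy/dx)=0
Solve: dy/dx=-2x/(2y)=-x/y

Answer: dy/dx=-x/y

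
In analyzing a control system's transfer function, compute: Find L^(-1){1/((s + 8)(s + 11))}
Partial fractions: 1/((s + 8)(s + 11))=A/(s + 8) + B/(s + 11)
Cover-up: A=1/(s + 11)|_{s=-8}=1/3; B=1/(s + 8)|_{s=-11}=-1/3
L^(-1)=(1/3)e^(-8t) - (1/3)e^(-11t)

Answer: (1/3)(e^(-8t) - e^(-11t))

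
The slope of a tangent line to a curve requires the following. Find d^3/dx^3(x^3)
Apply power rule 3 times:
d^1: 3x^2
d^2: 6x
d^3: 6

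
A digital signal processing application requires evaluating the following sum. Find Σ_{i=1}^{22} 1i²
=1·n(n+1)(2n+1)/6=1·22·23·45/6=3795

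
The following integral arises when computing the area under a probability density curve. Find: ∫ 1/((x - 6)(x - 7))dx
Partial fractions: 1/((x-6)(x-7))=A/(x-6) + B/(x-7)
A=-1, B=1
∫ [-1· 1/(x-6) + 1· 1/(x-7)] dx
=(1)[ln|x-7| - ln|x-6|] + C

Answer: ln|(x-7)/(x-6)| + C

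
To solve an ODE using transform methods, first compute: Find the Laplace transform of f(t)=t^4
L{t^n} = n!/s^(n+1)
L{t^4} = 4!/s^5 = 24/s^5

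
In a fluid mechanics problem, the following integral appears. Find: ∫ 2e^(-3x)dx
Since d/dx[e^(-3x)] = -3e^(-3x), we get -2/3 e^(-3x)+C

Answer: (-2/3)e^(-3x)+C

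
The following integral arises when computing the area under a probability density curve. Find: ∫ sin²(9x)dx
Using identity sin²(u) = (1 - cos(2u))/2:
∫ (1 - cos(18x))/2 dx = x/2 - sin(18x)/36+C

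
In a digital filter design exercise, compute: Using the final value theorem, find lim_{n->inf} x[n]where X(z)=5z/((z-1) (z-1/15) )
Final value theorem: lim x[n]=lim_{z->1} (z-1)*X(z)
(z-1)*X(z)=5z/(z-1/15)
As z->1: 5/(1-1/15)=5/(14/15)=75/14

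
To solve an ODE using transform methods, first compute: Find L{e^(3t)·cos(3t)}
First shifting: L{e^(at)f(t)} = F(s-a)
L{cos(3t)} = s/(s²+9)
Shift: (s-3)/((s-3)²+9)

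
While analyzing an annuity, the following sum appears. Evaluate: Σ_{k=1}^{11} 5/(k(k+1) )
Partial fractions: 5/(k(k + 1)) = 5/k - 5/(k + 1)
Telescoping sum: 5(1 - 1/12) = 5·11/12

Answer: 55/12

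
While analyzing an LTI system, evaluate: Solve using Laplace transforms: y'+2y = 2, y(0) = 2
Take L of both sides: sY(s)-2+2Y(s)=2/s
Y(s)(s+2)=2/s+2
Y(s)=2/(s(s+2))+2/(s+2)
Partial fractions: 2/(s(s+2))=1/s - 1/(s+2)
So Y(s)=1/s+1/(s+2)
Inverse transform (L^(-1){1/s}=1, L^(-1){1/(s+2)}=e^(-2t)):

Answer: y(t)=1+e^(-2t)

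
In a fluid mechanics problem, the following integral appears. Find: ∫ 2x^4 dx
Using power rule: ∫ 2x^4 dx = 2/5 x^5+C = (2/5)x^5+C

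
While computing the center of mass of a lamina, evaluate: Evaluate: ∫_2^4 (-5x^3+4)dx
Step 1: Find antiderivative F(x)=(-5/4)x^4+4x
Step 2: F(4) - F(2)=-304 - (-12)=-292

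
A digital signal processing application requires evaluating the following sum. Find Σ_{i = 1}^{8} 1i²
= 1·n(n + 1)(2n + 1)/6 = 1·8·9·17/6 = 204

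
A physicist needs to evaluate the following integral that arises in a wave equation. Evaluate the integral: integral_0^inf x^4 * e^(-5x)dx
This is a Gamma integral. Substitute u = 5x (du = 5 dx):
integral_0^inf x^4 * e^(-5x) dx = (1/5^5) integral_0^inf u^4 * e^(-u) du
= Gamma(5)/5^5 = 4!/5^5 = 24/3125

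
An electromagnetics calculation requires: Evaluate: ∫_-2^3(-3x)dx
Step 1: Find antiderivative F(x) = (-3/2)x^2
Step 2: F(3) - F(-2) = -27/2 - (-6) = -15/2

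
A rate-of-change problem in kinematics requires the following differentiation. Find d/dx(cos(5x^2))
Chain rule: d/dx[cos(u)] = -sin(u)·u' where u = 5x^2
u' = 10x

Answer: -10x·sin(5x^2)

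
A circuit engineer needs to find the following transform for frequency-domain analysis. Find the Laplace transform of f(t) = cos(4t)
L{cos(wt)} = s/(s² + w²)
L{cos(4t)} = s/(s² + 16)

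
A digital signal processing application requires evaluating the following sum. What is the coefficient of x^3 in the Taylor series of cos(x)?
cos(x) has only even powers. Coefficient of x^3 = 0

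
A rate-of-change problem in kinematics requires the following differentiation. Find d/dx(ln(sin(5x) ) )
Chain rule: d/dx[ln(u)]=u'/u where u=sin(5x)
u'=5cos(5x)

Answer: (5cos(5x))/(sin(5x))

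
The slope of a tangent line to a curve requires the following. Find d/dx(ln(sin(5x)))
Chain rule: d/dx[ln(u)]=u'/u where u=sin(5x)
u'=5cos(5x)

Answer: (5cos(5x))/(sin(5x))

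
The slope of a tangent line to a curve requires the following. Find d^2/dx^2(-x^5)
Apply power rule 2 times:
d^1: -5x^4
d^2: -20x^3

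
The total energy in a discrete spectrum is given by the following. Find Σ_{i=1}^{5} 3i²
= 3·n(n + 1)(2n + 1)/6 = 3·5·6·11/6 = 165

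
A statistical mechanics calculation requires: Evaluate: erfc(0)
erfc(x) = 1 - erf(x); erfc(0) = 1 - erf(0) = 1-0 = 1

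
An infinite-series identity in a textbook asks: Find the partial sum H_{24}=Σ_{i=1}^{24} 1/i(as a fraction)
H_24=1+1/2+1/3+...+1/24
=1347822955/356948592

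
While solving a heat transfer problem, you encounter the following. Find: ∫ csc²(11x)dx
Since d/dx[-cot(11x)]=11csc²(11x), integral=-cot(11x)/11 + C

Answer: (-1/11)cot(11x) + C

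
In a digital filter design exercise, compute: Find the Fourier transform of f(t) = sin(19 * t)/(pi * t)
sin(W * t)/(pi * t) = (W/pi) * sinc(W * t/pi) is the impulse response of the ideal low-pass filter with cutoff W (here W = 19).
Its Fourier transform is a rectangular function:
F(omega) = 1 for |omega| < 19, 0 otherwise

Answer: rect(omega/38) [i.e., 1 for |omega| < 19, 0 otherwise]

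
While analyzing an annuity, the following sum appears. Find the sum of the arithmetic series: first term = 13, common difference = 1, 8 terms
Last term: a_n=13+(8-1)·1=20
Sum=n(a_1+a_n)/2=8(13+20)/2=132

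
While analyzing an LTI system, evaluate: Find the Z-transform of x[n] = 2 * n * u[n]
Z{n*u[n]}=z/(z-1)^2
By linearity: Z{2*n*u[n]}=2z/(z-1)^2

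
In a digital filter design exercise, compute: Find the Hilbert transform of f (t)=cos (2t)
The Hilbert transform shifts each frequency component by -pi/2.
H{cos(wt)} = sin(wt)
With w = 2: H{cos(2t)} = sin(2t)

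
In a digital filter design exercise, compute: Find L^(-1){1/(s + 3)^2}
L^(-1){1/(s-a)^n} = t^(n-1)·e^(at)/(n-1)!
Here a = -3, n = 2: t^1·e^(-3t)/1

Answer: t·e^(-3t)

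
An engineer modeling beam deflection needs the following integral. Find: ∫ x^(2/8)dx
Power rule: ∫ x^(1/4) dx=x^(5/4)/(5/4)+C

Answer: (4/5)·x^(5/4)+C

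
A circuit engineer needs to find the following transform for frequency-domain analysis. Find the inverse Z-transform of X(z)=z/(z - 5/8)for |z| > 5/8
Standard pair: z/(z-a) <-> a^n * u[n] for causal signals
With a = 5/8: x[n] = (5/8)^n * u[n]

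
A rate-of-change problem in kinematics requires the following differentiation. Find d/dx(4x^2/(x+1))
Quotient rule: (f/g)'=(f'g - fg')/g²
f=4x^2, f'=8x
g=x + 1, g'=1

Answer: (8x·(x + 1) - 4x^2)/(x + 1)²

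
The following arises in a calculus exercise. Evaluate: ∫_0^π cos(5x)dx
Antiderivative: sin(5x)/5
Evaluate at bounds: [sin(5·π)/5] - [sin(5·0)/5]
=((0) - (0))/5=0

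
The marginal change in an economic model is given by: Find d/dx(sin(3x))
Chain rule: d/dx[sin(u)]=cos(u)·u' where u=3x
u'=3

Answer: 3·cos(3x)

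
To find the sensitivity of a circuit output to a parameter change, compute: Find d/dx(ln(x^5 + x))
Chain rule: d/dx[ln(u)]=u'/u where u=x^5 + x
u'=5x^4 + 1

Answer: (5x^4 + 1)/(x^5 + x)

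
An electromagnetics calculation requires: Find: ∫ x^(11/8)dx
Power rule: ∫ x^(11/8) dx = x^(19/8)/(19/8)+C

Answer: (8/19)·x^(19/8)+C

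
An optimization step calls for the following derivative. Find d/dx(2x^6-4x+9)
Power rule: d/dx(ax^n) = n·a·x^(n-1)
Term by term: 12·x^5 - 4

Answer: 12x^5 - 4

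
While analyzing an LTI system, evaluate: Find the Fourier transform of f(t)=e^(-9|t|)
Using the standard pair: F{e^(-a|t|)} = 2a/(a^2 + omega^2)
With a = 9: F(omega) = 18/(81 + omega^2)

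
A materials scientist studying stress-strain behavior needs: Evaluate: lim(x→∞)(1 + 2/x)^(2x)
Rewrite as [(1+2/x)^x]^2.
lim(1+2/x)^x=e^2, so limit=(e^2)^2=e^4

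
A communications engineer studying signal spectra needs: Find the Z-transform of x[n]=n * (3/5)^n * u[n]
Using the property Z{n*a^n*u[n]} = az/(z-a)^2
With a = 3/5: X(z) = (3/5)z/(z - 3/5)^2, |z| > 3/5

Answer: (3/5)z/(z - 3/5)^2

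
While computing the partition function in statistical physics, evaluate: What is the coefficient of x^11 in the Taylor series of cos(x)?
cos(x) has only even powers. Coefficient of x^11 = 0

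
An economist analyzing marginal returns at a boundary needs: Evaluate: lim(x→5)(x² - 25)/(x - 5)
Factor: (x² - 25)=(x-5)(x + 5)
Cancel (x-5): lim(x→5) (x + 5)=10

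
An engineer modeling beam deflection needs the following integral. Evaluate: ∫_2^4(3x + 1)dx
Step 1: Find antiderivative F(x)=(3/2)x^2+x
Step 2: F(4) - F(2)=28 - (8)=20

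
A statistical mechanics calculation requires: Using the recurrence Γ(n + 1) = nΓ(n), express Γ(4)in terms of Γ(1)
Γ(4) = 3Γ(3) = 3·2Γ(2) = ... = 3!·Γ(1) = 6·Γ(1)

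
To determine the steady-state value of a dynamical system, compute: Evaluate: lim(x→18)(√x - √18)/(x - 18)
Multiply by conjugate (√x+√18)/(√x+√18):
= (x - 18)/((x - 18)(√x+√18)) = 1/(√x+√18)
As x → 18: 1/(2√18)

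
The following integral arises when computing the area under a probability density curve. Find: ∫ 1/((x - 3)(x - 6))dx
Partial fractions: 1/((x-3)(x-6)) = A/(x-3)+B/(x-6)
A = -1/3, B = 1/3
∫ [-1/3· 1/(x-3)+1/3· 1/(x-6)] dx
= (1/3)[ln|x-6| - ln|x-3|]+C

Answer: (1/3)·ln|(x-6)/(x-3)|+C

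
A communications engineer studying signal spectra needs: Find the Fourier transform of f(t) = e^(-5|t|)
Using the standard pair: F{e^(-a|t|)}=2a/(a^2 + omega^2)
With a=5: F(omega)=10/(25 + omega^2)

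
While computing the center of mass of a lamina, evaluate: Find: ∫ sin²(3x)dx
Using identity sin²(u)=(1 - cos(2u))/2:
∫ (1 - cos(6x))/2 dx=x/2 - sin(6x)/12+C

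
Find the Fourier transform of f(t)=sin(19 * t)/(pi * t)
sin(W * t)/(pi * t) = (W/pi) * sinc(W * t/pi) is the impulse response of the ideal low-pass filter with cutoff W (here W = 19).
Its Fourier transform is a rectangular function:
F(omega) = 1 for |omega| < 19, 0 otherwise

Answer: rect(omega/38) [i.e., 1 for |omega| < 19, 0 otherwise]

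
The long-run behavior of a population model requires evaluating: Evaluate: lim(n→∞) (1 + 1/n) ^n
This is the definition of e^1: lim(1 + 1/n)^n=e^1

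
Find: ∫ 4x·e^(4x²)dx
Let u = 4x², du = 8x dx
∫ (1/2)e^u du = e^u/2+C

Answer: e^(4x²)/2+C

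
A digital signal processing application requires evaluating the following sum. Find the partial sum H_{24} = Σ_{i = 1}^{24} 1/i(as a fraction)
H_24 = 1 + 1/2 + 1/3 + ... + 1/24
= 1347822955/356948592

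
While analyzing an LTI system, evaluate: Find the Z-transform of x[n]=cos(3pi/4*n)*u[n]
Z{cos(w0*n)*u[n]} = z(z - cos(w0))/(z^2 - 2z*cos(w0) + 1)
With w0 = 3pi/4: X(z) = z(z - cos(3pi/4))/(z^2 - 2z*cos(3pi/4) + 1)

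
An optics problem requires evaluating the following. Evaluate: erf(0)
erf(0)=0 (error function is odd and erf(0)=0 by definition)

Answer: 0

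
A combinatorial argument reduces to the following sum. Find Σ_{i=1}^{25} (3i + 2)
= 3·Σ i + 2·25 = 3·325 + 50 = 1025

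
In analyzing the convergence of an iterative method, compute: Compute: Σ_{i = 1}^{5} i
Using formula: Σ i^1 = n(n+1)/2 = 5·6/2 = 15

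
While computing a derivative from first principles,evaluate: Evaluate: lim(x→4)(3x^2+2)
Polynomial is continuous, so substitute x=4:
3·4^2+2=50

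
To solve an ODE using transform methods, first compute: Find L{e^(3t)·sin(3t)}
First shifting: L{e^(at)f(t)}=F(s-a)
L{sin(3t)}=3/(s² + 9)
Shift: 3/((s-3)² + 9)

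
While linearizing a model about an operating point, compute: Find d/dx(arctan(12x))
d/dx[arctan(u)]=u'/(1+u²), u=12x, u'=12

Answer: 12/(1+144x²)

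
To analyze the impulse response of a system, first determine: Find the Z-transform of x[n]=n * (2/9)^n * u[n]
Using the property Z{n*a^n*u[n]}=az/(z-a)^2
With a=2/9: X(z)=(2/9)z/(z - 2/9)^2, |z| > 2/9

Answer: (2/9)z/(z - 2/9)^2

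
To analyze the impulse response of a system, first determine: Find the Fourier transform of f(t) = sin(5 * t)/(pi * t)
sin(W * t)/(pi * t)=(W/pi) * sinc(W * t/pi) is the impulse response of the ideal low-pass filter with cutoff W (here W=5).
Its Fourier transform is a rectangular function:
F(omega)=1 for |omega| < 5, 0 otherwise

Answer: rect(omega/10) [i.e., 1 for |omega| < 5, 0 otherwise]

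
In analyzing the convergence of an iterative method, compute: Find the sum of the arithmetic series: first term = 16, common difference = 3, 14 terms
Last term: a_n = 16+(14-1)·3 = 55
Sum = n(a_1+a_n)/2 = 14(16+55)/2 = 497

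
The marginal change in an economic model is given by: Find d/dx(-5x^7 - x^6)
Power rule: d/dx(ax^n)=n·a·x^(n-1)
Term by term: -35·x^6 - 6·x^5

Answer: -35x^6 - 6x^5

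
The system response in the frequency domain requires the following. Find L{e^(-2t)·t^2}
First shifting: L{e^(at)f(t)} = F(s-a)
L{t^2} = 2/s^3
Shift s → s+2: 2/(s+2)^3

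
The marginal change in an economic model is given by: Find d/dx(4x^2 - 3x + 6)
Power rule: d/dx(ax^n)=n·a·x^(n-1)
Term by term: 8·x - 3

Answer: 8x - 3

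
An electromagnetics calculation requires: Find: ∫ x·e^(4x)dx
Integration by parts: u=x, dv=e^(4x) dx
du=dx, v=e^(4x)/4
=x·e^(4x)/4 - ∫ e^(4x)/4 dx
=x·e^(4x)/4 - e^(4x)/16+C

Answer: e^(4x)(x/4-1/16)+C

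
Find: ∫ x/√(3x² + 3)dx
Let u=3x²+3, du=6x dx
∫ (1/6)·u^(-1/2) du=√u/3+C

Answer: √(3x²+3)/3+C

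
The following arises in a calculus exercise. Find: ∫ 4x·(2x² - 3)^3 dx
Let u=2x² - 3, du=4x dx
∫ u^3 du=u^4/4 + C

Answer: (2x² - 3)^4/4 + C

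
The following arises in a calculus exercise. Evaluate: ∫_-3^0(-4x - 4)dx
Step 1: Find antiderivative F(x)=-2x^2 - 4x
Step 2: F(0) - F(-3)=0 - (-6)=6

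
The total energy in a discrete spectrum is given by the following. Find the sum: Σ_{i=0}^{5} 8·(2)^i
Geometric series: S = a(1 - r^n)/(1 - r)
a = 8, r = 2, n = 6
S = 8(1 - 64)/-1 = 504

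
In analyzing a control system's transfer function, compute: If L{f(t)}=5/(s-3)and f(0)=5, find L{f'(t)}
L{f'(t)} = s·F(s) - f(0) = 5s/(s-3) - 5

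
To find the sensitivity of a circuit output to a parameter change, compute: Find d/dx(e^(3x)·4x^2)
Product rule: (fg)' = f'g+fg'
f = e^(3x), f' = 3·e^(3x)
g = 4x^2, g' = 8x

Answer: 12·e^(3x)·x^2+8·e^(3x)·x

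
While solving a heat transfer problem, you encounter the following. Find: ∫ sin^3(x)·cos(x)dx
Let u=sin(x), du=cos(x) dx
∫ u^3 du=u^4/4 + C

Answer: sin^4(x)/4 + C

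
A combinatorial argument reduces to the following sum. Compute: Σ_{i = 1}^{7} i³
Using formula: Σ i^3 = [n(n+1)/2]² = [7·8/2]² = 784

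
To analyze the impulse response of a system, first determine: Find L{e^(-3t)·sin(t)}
First shifting: L{e^(at)f(t)} = F(s-a)
L{sin(t)} = 1/(s² + 1)
Shift: 1/((s + 3)² + 1)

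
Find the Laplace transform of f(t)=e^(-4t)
L{e^(at)} = 1/(s-a)
L{e^(-4t)} = 1/(s+4)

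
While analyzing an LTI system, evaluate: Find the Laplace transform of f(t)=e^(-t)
L{e^(at)} = 1/(s-a)
L{e^(-t)} = 1/(s+1)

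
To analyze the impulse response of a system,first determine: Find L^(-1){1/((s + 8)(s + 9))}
Partial fractions: 1/((s + 8)(s + 9)) = A/(s + 8) + B/(s + 9)
Cover-up: A = 1/(s + 9)|_{s = -8} = 1; B = 1/(s + 8)|_{s = -9} = -1
L^(-1) = e^(-8t) - e^(-9t)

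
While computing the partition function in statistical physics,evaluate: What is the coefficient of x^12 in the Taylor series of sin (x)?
sin(x) has only odd powers. Coefficient of x^12 = 0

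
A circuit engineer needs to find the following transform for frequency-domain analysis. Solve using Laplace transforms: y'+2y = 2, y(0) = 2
Take L of both sides: sY(s) - 2 + 2Y(s) = 2/s
Y(s)(s + 2) = 2/s + 2
Y(s) = 2/(s(s + 2)) + 2/(s + 2)
Partial fractions: 2/(s(s + 2)) = 1/s - 1/(s + 2)
So Y(s) = 1/s + 1/(s + 2)
Inverse transform (L^(-1){1/s} = 1, L^(-1){1/(s + 2)} = e^(-2t)):

Answer: y(t) = 1 + e^(-2t)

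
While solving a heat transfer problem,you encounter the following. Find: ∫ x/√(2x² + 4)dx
Let u=2x² + 4, du=4x dx
∫ (1/4)·u^(-1/2) du=√u/2 + C

Answer: √(2x² + 4)/2 + C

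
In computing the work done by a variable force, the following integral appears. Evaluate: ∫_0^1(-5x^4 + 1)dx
Step 1: Find antiderivative F(x)=-x^5 + x
Step 2: F(1) - F(0)=0 - (0)=0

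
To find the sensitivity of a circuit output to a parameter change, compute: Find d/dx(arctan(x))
d/dx[arctan(u)] = u'/(1+u²), u = x, u' = 1

Answer: 1/(1+x²)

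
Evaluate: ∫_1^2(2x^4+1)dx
Step 1: Find antiderivative F(x) = (2/5)x^5+x
Step 2: F(2) - F(1) = 74/5 - (7/5) = 67/5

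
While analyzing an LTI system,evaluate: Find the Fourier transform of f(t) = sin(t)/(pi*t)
sin(W * t)/(pi * t) = (W/pi) * sinc(W * t/pi) is the impulse response of the ideal low-pass filter with cutoff W (here W = 1).
Its Fourier transform is a rectangular function:
F(omega) = 1 for |omega| < 1, 0 otherwise

Answer: rect(omega/2) [i.e., 1 for |omega| < 1, 0 otherwise]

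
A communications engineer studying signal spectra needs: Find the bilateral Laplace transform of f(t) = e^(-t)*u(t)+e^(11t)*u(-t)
For e^(-t)*u(t): L = 1/(s + 1), Re(s) > -1
For e^(11t)*u(-t): L = -1/(s-11), Re(s) < 11
Combined: F(s) = 1/(s + 1) - 1/(s-11), -1 < Re(s) < 11

Answer: 1/(s + 1) - 1/(s-11), ROC: -1 < Re(s) < 11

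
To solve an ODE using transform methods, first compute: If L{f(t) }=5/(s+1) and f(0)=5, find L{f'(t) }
L{f'(t)}=s·F(s) - f(0)=5s/(s + 1) - 5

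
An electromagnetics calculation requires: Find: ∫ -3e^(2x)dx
Since d/dx[e^(2x)]=2e^(2x), we get -3/2 e^(2x)+C

Answer: (-3/2)e^(2x)+C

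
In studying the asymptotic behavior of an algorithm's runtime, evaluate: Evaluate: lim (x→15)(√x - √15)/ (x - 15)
Multiply by conjugate (√x+√15)/(√x+√15):
=(x - 15)/((x - 15)(√x+√15))=1/(√x+√15)
As x → 15: 1/(2√15)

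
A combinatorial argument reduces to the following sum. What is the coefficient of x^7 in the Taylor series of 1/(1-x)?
1/(1-x) = Σ x^n for |x|<1
All coefficients are 1

Answer: 1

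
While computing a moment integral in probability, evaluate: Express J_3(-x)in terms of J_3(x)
For integer n: J_n(-x) = (-1)^n J_n(x)
With n = 3: J_3(-x) = (-1)^3 J_3(x) = -J_3(x)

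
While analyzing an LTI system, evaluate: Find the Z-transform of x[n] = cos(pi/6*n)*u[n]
Z{cos(w0 * n) * u[n]} = z(z - cos(w0))/(z^2-2z * cos(w0)+1)
With w0 = pi/6: X(z) = z(z - cos(pi/6))/(z^2-2z * cos(pi/6)+1)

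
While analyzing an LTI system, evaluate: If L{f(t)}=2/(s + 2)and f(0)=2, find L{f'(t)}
L{f'(t)} = s·F(s) - f(0) = 2s/(s + 2) - 2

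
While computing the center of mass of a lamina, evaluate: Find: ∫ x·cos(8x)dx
By parts: u = x, dv = cos(8x) dx
du = dx, v = sin(8x)/8
= x·sin(8x)/8 + cos(8x)/8² + C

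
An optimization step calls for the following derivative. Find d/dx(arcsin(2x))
d/dx[arcsin(u)] = u'/√(1-u²), u = 2x, u' = 2

Answer: 2/√(1-4x²)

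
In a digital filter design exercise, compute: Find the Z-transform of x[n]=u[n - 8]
Using the time-shift property: Z{u[n-8]} = z^(-8)*z/(z-1)
= z^(-7)/(z-1)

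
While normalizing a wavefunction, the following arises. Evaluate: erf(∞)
erf(∞) = 1 (the error function converges to 1)

Answer: 1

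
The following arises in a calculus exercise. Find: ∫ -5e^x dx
Since d/dx[e^x] = +e^x, we get -5e^x+C

Answer: -5e^x+C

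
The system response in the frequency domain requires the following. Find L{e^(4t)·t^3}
First shifting: L{e^(at)f(t)}=F(s-a)
L{t^3}=6/s^4
Shift s → s-4: 6/(s-4)^4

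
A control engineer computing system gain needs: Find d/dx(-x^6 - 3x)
Power rule: d/dx(ax^n) = n·a·x^(n-1)
Term by term: -6·x^5 - 3

Answer: -6x^5 - 3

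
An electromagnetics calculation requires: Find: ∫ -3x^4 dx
Using power rule: ∫ -3x^4 dx = -3/5 x^5+C = (-3/5)x^5+C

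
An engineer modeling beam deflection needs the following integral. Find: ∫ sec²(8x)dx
Since d/dx[tan(8x)] = 8sec²(8x), integral = tan(8x)/8 + C

Answer: (1/8)tan(8x) + C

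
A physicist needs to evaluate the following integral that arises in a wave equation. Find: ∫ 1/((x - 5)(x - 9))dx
Partial fractions: 1/((x-5)(x-9)) = A/(x-5) + B/(x-9)
A = -1/4, B = 1/4
∫ [-1/4· 1/(x-5) + 1/4· 1/(x-9)] dx
= (1/4)[ln|x-9| - ln|x-5|] + C

Answer: (1/4)·ln|(x-9)/(x-5)| + C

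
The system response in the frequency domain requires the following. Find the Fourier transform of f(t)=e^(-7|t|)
Using the standard pair: F{e^(-a|t|)} = 2a/(a^2 + omega^2)
With a = 7: F(omega) = 14/(49 + omega^2)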